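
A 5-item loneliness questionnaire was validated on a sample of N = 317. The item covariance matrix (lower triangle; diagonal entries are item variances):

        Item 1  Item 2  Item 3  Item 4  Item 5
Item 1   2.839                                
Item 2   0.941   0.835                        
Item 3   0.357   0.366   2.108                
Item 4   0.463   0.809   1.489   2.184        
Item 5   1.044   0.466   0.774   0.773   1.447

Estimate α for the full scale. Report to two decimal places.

ΣVar(i) = 2.839 + 0.835 + 2.108 + 2.184 + 1.447 = 9.413
Sum of the distinct covariances = 7.482
total variance = 9.413 + 2 × 7.482 = 24.377
α = (k/(k−1))·(1 − ΣVar(i)/total variance) = (5/4)·(1 − 9.413/24.377) = 0.77

α = 0.77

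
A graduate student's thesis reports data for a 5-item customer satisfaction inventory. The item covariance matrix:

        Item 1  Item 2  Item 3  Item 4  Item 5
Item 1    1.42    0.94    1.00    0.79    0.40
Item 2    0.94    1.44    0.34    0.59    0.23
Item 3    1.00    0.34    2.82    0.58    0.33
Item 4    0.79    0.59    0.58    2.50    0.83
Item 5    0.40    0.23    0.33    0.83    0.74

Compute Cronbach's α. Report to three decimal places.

ΣVar(i) = 1.42 + 1.44 + 2.82 + 2.50 + 0.74 = 8.92
Sum of the distinct covariances = 6.03
total variance = 8.92 + 2 × 6.03 = 20.98
α = (k/(k−1))·(1 − ΣVar(i)/total variance) = (5/4)·(1 − 8.92/20.98) = 0.719

α = 0.719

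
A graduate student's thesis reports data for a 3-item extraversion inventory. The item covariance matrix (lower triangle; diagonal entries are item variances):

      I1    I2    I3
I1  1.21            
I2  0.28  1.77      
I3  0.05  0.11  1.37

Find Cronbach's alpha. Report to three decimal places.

sum of item variances = 1.21 + 1.77 + 1.37 = 4.35
Σ_{i<j} σ_ij = 0.44
σ²_total = 4.35 + 2 × 0.44 = 5.23
α = (k/(k−1))·(1 − sum of item variances/σ²_total) = (3/2)·(1 − 4.35/5.23) = 0.252

Cronbach's alpha = 0.252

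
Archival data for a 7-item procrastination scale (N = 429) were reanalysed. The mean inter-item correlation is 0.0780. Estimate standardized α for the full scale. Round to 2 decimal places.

α = 0.37

Standardized α = k·r̄ / (1 + (k−1)·r̄) = 7 × 0.0780 / (1 + 6 × 0.0780)
  = 0.5460 / 1.4680 = 0.37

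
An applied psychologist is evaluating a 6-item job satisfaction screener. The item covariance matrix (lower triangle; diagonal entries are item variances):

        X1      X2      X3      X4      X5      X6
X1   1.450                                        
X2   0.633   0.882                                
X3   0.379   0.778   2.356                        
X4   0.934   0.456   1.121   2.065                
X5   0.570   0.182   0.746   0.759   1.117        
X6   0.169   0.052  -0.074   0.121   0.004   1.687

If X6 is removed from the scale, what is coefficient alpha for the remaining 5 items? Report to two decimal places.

α = 0.78

Remaining items: X1, X2, X3, X4, X5 (k = 5).
Σσ²ᵢ = 1.450 + 0.882 + 2.356 + 2.065 + 1.117 = 7.870
σ²_T = 7.870 + 2 × 6.558 = 20.986
α (item deleted) = (5/4)·(1 − 7.870/20.986) = 0.78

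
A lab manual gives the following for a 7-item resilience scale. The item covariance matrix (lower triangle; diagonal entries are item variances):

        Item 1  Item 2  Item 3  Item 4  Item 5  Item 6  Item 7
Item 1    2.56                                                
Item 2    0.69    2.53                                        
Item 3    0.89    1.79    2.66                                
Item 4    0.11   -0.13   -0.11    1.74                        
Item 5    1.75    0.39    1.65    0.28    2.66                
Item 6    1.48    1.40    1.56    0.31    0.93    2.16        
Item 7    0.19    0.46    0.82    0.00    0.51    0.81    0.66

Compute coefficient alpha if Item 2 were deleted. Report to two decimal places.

Remaining items: Item 1, Item 3, Item 4, Item 5, Item 6, Item 7 (k = 6).
Σσ²ᵢ = 2.56 + 2.66 + 1.74 + 2.66 + 2.16 + 0.66 = 12.44
σ²_T = 12.44 + 2 × 11.18 = 34.80
α (item deleted) = (6/5)·(1 − 12.44/34.80) = 0.77

coefficient alpha = 0.77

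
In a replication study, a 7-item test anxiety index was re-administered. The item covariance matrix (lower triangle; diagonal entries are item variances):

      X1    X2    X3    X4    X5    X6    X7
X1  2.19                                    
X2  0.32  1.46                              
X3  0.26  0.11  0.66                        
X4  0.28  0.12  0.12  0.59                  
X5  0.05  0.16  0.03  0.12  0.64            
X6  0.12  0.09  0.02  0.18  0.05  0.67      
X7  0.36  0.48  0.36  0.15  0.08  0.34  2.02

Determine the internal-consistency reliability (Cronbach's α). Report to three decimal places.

ΣVar(i) = 2.19 + 1.46 + 0.66 + 0.59 + 0.64 + 0.67 + 2.02 = 8.23
Σ_{i<j} σ_ij = 3.80
Var(T) = 8.23 + 2 × 3.80 = 15.83
α = (k/(k−1))·(1 − ΣVar(i)/Var(T)) = (7/6)·(1 − 8.23/15.83) = 0.560

α = 0.560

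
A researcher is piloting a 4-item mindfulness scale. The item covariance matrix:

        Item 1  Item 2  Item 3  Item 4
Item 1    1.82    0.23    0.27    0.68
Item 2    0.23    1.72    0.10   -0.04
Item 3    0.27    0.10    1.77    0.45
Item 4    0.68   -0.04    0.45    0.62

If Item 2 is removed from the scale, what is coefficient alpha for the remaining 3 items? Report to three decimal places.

α = 0.599

Remaining items: Item 1, Item 3, Item 4 (k = 3).
Σσᵢ² = 1.82 + 1.77 + 0.62 = 4.21
total variance = 4.21 + 2 × 1.40 = 7.01
α (item deleted) = (3/2)·(1 − 4.21/7.01) = 0.599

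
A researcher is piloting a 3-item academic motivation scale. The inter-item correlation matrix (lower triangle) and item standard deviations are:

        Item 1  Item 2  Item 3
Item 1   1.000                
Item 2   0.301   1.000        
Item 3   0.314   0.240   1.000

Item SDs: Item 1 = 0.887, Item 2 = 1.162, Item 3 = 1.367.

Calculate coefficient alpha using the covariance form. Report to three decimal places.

α = 0.523

Σσ²ᵢ = 0.887² + 1.162² + 1.367² = 4.0057
Covariances σ_ij = r_ij · s_i · s_j:
  σ(Item 1,Item 2) = 0.301 × 0.887 × 1.162 = 0.3102
  σ(Item 1,Item 3) = 0.314 × 0.887 × 1.367 = 0.3807
  σ(Item 2,Item 3) = 0.240 × 1.162 × 1.367 = 0.3812
σ²_T = Σσ²ᵢ + 2·Σσ_ij = 4.0057 + 2 × 1.0721 = 6.1499
α = (3/2)·(1 − 4.0057/6.1499) = 0.523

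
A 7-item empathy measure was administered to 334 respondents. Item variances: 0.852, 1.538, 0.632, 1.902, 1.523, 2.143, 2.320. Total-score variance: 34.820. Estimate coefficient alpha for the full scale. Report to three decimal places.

coefficient alpha = 0.801

sum of item variances = 0.852 + 1.538 + 0.632 + 1.902 + 1.523 + 2.143 + 2.320 = 10.910
α = (k/(k−1))·(1 − sum of item variances/σ²_total) = (7/6)·(1 − 10.910/34.820) = 0.801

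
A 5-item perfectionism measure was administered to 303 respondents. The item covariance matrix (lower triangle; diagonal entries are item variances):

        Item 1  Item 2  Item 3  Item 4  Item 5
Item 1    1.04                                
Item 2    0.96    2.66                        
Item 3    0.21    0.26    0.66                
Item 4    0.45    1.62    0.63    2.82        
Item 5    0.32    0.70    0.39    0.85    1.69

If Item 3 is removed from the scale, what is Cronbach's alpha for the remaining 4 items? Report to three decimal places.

Remaining items: Item 1, Item 2, Item 4, Item 5 (k = 4).
Σσᵢ² = 1.04 + 2.66 + 2.82 + 1.69 = 8.21
σ²_T = 8.21 + 2 × 4.90 = 18.01
α (item deleted) = (4/3)·(1 − 8.21/18.01) = 0.726

α = 0.726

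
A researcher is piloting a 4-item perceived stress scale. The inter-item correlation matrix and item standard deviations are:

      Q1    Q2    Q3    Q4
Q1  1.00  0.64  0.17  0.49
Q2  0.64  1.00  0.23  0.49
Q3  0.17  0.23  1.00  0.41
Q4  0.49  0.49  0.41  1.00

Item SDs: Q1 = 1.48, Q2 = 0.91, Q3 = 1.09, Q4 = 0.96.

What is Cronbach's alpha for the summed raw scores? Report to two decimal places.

Cronbach's alpha = 0.71

Σσ²ᵢ = 1.48² + 0.91² + 1.09² + 0.96² = 5.1282
Covariances σ_ij = r_ij · s_i · s_j:
  σ(Q1,Q2) = 0.64 × 1.48 × 0.91 = 0.8620
  σ(Q1,Q3) = 0.17 × 1.48 × 1.09 = 0.2742
  σ(Q1,Q4) = 0.49 × 1.48 × 0.96 = 0.6962
  σ(Q2,Q3) = 0.23 × 0.91 × 1.09 = 0.2281
  σ(Q2,Q4) = 0.49 × 0.91 × 0.96 = 0.4281
  σ(Q3,Q4) = 0.41 × 1.09 × 0.96 = 0.4290
σ²_T = Σσ²ᵢ + 2·Σσ_ij = 5.1282 + 2 × 2.9176 = 10.9634
α = (4/3)·(1 − 5.1282/10.9634) = 0.71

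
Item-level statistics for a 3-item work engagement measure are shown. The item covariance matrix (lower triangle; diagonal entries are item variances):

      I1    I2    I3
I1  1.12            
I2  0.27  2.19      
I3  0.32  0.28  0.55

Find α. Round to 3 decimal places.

α = 0.466

Σσ²ᵢ = 1.12 + 2.19 + 0.55 = 3.86
Sum of off-diagonal covariances = 0.87
Var(T) = 3.86 + 2 × 0.87 = 5.60
α = (k/(k−1))·(1 − Σσ²ᵢ/Var(T)) = (3/2)·(1 − 3.86/5.60) = 0.466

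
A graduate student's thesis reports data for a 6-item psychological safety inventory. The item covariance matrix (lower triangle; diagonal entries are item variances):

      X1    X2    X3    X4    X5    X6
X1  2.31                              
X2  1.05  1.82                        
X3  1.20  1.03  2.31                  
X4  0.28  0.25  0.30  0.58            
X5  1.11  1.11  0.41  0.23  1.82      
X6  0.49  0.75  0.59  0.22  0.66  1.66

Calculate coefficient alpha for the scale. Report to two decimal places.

ΣVar(i) = 2.31 + 1.82 + 2.31 + 0.58 + 1.82 + 1.66 = 10.50
Σ_{i<j} σ_ij = 9.68
Var(T) = 10.50 + 2 × 9.68 = 29.86
α = (k/(k−1))·(1 − ΣVar(i)/Var(T)) = (6/5)·(1 − 10.50/29.86) = 0.78

coefficient alpha = 0.78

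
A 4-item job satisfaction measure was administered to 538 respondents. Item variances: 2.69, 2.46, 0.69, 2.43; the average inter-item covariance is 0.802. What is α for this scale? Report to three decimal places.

Σσᵢ² = 2.69 + 2.46 + 0.69 + 2.43 = 8.27
Sum of the 6 distinct covariances = 6 × 0.802 = 4.812
Var(T) = Σσᵢ² + 2·Σcov = 8.27 + 2 × 4.812 = 17.894
α = (4/3)·(1 − 8.27/17.894) = 0.717

α = 0.717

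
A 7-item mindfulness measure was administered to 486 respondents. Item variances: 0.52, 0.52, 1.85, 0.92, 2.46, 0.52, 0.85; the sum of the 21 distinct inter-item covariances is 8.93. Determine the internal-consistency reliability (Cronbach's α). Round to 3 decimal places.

sum of item variances = 0.52 + 0.52 + 1.85 + 0.92 + 2.46 + 0.52 + 0.85 = 7.64
Sum of distinct covariances = 8.93
Var(T) = sum of item variances + 2·Σcov = 7.64 + 2 × 8.93 = 25.50
α = (7/6)·(1 − 7.64/25.50) = 0.817

α = 0.817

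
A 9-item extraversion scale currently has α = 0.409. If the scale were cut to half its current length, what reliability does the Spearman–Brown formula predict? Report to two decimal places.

predicted reliability = 0.26

Length factor m = 1/2
α' = m·α / (1 − (1−m)·α)
   = 1/2 × 0.409 / (1 − (1 − 1/2) × 0.409)
   = 0.2045 / 0.7955 = 0.26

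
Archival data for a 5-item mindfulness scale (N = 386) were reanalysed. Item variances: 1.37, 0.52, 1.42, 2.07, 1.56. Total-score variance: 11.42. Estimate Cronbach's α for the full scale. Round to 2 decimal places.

Cronbach's α = 0.49

Σσ²ᵢ = 1.37 + 0.52 + 1.42 + 2.07 + 1.56 = 6.94
α = (k/(k−1))·(1 − Σσ²ᵢ/σ²_T) = (5/4)·(1 − 6.94/11.42) = 0.49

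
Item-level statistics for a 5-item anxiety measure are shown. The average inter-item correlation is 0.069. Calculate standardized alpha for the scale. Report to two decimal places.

α = 0.27

Standardized α = k·r̄ / (1 + (k−1)·r̄) = 5 × 0.069 / (1 + 4 × 0.069)
  = 0.3450 / 1.2760 = 0.27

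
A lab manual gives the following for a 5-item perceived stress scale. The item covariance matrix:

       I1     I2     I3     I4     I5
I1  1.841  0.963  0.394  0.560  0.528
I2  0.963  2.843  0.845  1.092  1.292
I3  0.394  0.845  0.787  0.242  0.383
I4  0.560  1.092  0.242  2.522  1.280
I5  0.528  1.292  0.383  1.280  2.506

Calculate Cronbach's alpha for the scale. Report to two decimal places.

α = 0.74

Σσ²ᵢ = 1.841 + 2.843 + 0.787 + 2.522 + 2.506 = 10.499
Σ_{i<j} σ_ij = 7.579
σ²_total = 10.499 + 2 × 7.579 = 25.657
α = (k/(k−1))·(1 − Σσ²ᵢ/σ²_total) = (5/4)·(1 − 10.499/25.657) = 0.74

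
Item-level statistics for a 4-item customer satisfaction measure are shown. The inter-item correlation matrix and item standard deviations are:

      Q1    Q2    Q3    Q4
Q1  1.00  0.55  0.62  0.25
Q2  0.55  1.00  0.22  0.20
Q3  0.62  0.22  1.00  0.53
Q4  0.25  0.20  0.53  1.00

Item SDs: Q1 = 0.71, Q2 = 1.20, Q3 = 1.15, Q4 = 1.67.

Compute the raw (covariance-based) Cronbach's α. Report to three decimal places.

Σσ²ᵢ = 0.71² + 1.20² + 1.15² + 1.67² = 6.0555
Covariances σ_ij = r_ij · s_i · s_j:
  σ(Q1,Q2) = 0.55 × 0.71 × 1.20 = 0.4686
  σ(Q1,Q3) = 0.62 × 0.71 × 1.15 = 0.5062
  σ(Q1,Q4) = 0.25 × 0.71 × 1.67 = 0.2964
  σ(Q2,Q3) = 0.22 × 1.20 × 1.15 = 0.3036
  σ(Q2,Q4) = 0.20 × 1.20 × 1.67 = 0.4008
  σ(Q3,Q4) = 0.53 × 1.15 × 1.67 = 1.0179
σ²_T = Σσ²ᵢ + 2·Σσ_ij = 6.0555 + 2 × 2.9935 = 12.0425
α = (4/3)·(1 − 6.0555/12.0425) = 0.663

Cronbach's α = 0.663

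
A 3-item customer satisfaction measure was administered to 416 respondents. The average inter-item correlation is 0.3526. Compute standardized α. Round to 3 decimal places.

Standardized α = k·r̄ / (1 + (k−1)·r̄) = 3 × 0.3526 / (1 + 2 × 0.3526)
  = 1.0578 / 1.7052 = 0.620

α = 0.620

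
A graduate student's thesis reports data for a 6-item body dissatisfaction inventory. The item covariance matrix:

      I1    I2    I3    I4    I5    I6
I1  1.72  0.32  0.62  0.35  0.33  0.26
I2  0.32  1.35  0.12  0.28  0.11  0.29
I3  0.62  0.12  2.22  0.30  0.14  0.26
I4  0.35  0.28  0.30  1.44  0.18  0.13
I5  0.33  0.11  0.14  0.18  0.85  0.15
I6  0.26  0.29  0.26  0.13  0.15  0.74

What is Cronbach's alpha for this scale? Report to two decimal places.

sum of item variances = 1.72 + 1.35 + 2.22 + 1.44 + 0.85 + 0.74 = 8.32
Sum of the distinct covariances = 3.84
σ²_T = 8.32 + 2 × 3.84 = 16.00
α = (k/(k−1))·(1 − sum of item variances/σ²_T) = (6/5)·(1 − 8.32/16.00) = 0.58

Cronbach's alpha = 0.58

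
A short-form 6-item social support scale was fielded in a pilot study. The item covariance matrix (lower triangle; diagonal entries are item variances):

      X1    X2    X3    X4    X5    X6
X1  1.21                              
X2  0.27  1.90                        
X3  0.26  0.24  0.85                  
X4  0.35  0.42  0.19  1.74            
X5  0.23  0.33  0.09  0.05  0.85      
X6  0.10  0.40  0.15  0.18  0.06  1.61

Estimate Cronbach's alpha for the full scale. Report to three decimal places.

Cronbach's alpha = 0.538

ΣVar(i) = 1.21 + 1.90 + 0.85 + 1.74 + 0.85 + 1.61 = 8.16
Sum of off-diagonal covariances = 3.32
σ²_T = 8.16 + 2 × 3.32 = 14.80
α = (k/(k−1))·(1 − ΣVar(i)/σ²_T) = (6/5)·(1 − 8.16/14.80) = 0.538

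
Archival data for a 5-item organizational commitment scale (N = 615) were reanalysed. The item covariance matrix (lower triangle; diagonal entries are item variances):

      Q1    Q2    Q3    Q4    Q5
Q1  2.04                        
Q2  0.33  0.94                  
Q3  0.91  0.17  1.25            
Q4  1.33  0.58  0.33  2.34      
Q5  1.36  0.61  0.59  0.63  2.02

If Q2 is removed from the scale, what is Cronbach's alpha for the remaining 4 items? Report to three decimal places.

α = 0.765

Remaining items: Q1, Q3, Q4, Q5 (k = 4).
sum of item variances = 2.04 + 1.25 + 2.34 + 2.02 = 7.65
σ²_T = 7.65 + 2 × 5.15 = 17.95
α (item deleted) = (4/3)·(1 − 7.65/17.95) = 0.765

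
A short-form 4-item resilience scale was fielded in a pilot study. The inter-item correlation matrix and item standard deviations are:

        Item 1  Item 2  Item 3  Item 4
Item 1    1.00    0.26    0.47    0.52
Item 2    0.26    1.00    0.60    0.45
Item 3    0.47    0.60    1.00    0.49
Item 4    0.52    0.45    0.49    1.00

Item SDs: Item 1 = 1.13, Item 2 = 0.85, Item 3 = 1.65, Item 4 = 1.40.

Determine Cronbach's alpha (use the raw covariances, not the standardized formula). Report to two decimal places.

Cronbach's alpha = 0.76

Σσ²ᵢ = 1.13² + 0.85² + 1.65² + 1.40² = 6.6819
Covariances σ_ij = r_ij · s_i · s_j:
  σ(Item 1,Item 2) = 0.26 × 1.13 × 0.85 = 0.2497
  σ(Item 1,Item 3) = 0.47 × 1.13 × 1.65 = 0.8763
  σ(Item 1,Item 4) = 0.52 × 1.13 × 1.40 = 0.8226
  σ(Item 2,Item 3) = 0.60 × 0.85 × 1.65 = 0.8415
  σ(Item 2,Item 4) = 0.45 × 0.85 × 1.40 = 0.5355
  σ(Item 3,Item 4) = 0.49 × 1.65 × 1.40 = 1.1319
σ²_T = Σσ²ᵢ + 2·Σσ_ij = 6.6819 + 2 × 4.4575 = 15.5969
α = (4/3)·(1 − 6.6819/15.5969) = 0.76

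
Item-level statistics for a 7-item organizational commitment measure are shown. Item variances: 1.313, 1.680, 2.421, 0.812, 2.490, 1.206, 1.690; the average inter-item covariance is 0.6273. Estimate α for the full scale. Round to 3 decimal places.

α = 0.810

Σσ²ᵢ = 1.313 + 1.680 + 2.421 + 0.812 + 2.490 + 1.206 + 1.690 = 11.612
Sum of the 21 distinct covariances = 21 × 0.6273 = 13.1733
Var(T) = Σσ²ᵢ + 2·Σcov = 11.612 + 2 × 13.1733 = 37.9586
α = (7/6)·(1 − 11.612/37.9586) = 0.810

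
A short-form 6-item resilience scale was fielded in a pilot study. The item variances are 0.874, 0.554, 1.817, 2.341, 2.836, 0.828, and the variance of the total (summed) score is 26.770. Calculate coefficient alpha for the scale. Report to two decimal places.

ΣVar(i) = 0.874 + 0.554 + 1.817 + 2.341 + 2.836 + 0.828 = 9.250
α = (k/(k−1))·(1 − ΣVar(i)/σ²_total) = (6/5)·(1 − 9.250/26.770) = 0.79

coefficient alpha = 0.79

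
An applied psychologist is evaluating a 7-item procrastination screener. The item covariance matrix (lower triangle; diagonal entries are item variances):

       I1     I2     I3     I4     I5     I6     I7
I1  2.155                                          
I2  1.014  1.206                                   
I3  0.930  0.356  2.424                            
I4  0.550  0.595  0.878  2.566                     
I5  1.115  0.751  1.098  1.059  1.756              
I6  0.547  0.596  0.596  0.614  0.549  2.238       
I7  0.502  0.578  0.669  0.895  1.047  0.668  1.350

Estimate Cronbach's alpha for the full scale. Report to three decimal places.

α = 0.811

Σσ²ᵢ = 2.155 + 1.206 + 2.424 + 2.566 + 1.756 + 2.238 + 1.350 = 13.695
Sum of off-diagonal covariances = 15.607
σ²_T = 13.695 + 2 × 15.607 = 44.909
α = (k/(k−1))·(1 − Σσ²ᵢ/σ²_T) = (7/6)·(1 − 13.695/44.909) = 0.811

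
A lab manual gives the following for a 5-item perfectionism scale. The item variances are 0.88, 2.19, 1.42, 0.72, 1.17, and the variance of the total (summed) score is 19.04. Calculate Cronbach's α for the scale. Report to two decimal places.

α = 0.83

ΣVar(i) = 0.88 + 2.19 + 1.42 + 0.72 + 1.17 = 6.38
α = (k/(k−1))·(1 − ΣVar(i)/σ²_total) = (5/4)·(1 − 6.38/19.04) = 0.83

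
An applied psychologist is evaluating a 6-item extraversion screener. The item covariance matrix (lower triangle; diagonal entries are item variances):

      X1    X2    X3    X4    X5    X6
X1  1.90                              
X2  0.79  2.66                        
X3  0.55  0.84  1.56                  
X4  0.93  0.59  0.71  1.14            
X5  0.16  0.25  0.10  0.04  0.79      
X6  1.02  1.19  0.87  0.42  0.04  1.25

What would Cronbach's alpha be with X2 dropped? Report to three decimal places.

Remaining items: X1, X3, X4, X5, X6 (k = 5).
ΣVar(i) = 1.90 + 1.56 + 1.14 + 0.79 + 1.25 = 6.64
Var(T) = 6.64 + 2 × 4.84 = 16.32
α (item deleted) = (5/4)·(1 − 6.64/16.32) = 0.741

α = 0.741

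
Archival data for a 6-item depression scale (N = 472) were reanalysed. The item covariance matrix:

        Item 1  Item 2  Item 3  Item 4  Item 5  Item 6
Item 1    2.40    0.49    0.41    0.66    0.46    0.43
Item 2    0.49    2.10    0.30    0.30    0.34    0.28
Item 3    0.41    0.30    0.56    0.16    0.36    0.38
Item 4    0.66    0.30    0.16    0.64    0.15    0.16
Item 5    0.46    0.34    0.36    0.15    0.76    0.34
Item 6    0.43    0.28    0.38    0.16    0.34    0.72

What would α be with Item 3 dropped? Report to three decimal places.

Remaining items: Item 1, Item 2, Item 4, Item 5, Item 6 (k = 5).
Σσᵢ² = 2.40 + 2.10 + 0.64 + 0.76 + 0.72 = 6.62
Var(T) = 6.62 + 2 × 3.61 = 13.84
α (item deleted) = (5/4)·(1 − 6.62/13.84) = 0.652

α = 0.652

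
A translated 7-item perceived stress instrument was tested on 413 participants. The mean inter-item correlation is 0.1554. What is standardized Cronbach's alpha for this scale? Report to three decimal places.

Standardized α = k·r̄ / (1 + (k−1)·r̄) = 7 × 0.1554 / (1 + 6 × 0.1554)
  = 1.0878 / 1.9324 = 0.563

α = 0.563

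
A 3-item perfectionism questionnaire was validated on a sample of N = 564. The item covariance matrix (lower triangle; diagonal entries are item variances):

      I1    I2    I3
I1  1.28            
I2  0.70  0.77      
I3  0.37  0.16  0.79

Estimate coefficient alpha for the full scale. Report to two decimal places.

Σσᵢ² = 1.28 + 0.77 + 0.79 = 2.84
Σ_{i<j} σ_ij = 1.23
total variance = 2.84 + 2 × 1.23 = 5.30
α = (k/(k−1))·(1 − Σσᵢ²/total variance) = (3/2)·(1 − 2.84/5.30) = 0.70

coefficient alpha = 0.70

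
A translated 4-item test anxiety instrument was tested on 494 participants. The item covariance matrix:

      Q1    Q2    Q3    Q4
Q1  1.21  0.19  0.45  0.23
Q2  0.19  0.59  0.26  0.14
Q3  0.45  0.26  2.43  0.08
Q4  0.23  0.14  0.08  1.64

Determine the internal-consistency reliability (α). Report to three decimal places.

sum of item variances = 1.21 + 0.59 + 2.43 + 1.64 = 5.87
Sum of the distinct covariances = 1.35
σ²_T = 5.87 + 2 × 1.35 = 8.57
α = (k/(k−1))·(1 − sum of item variances/σ²_T) = (4/3)·(1 − 5.87/8.57) = 0.420

α = 0.420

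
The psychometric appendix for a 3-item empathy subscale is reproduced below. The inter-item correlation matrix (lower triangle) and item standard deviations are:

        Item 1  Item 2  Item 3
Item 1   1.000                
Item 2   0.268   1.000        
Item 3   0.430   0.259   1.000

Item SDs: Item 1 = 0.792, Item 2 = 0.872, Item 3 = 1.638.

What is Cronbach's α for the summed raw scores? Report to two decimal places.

Σσ²ᵢ = 0.792² + 0.872² + 1.638² = 4.0707
Covariances σ_ij = r_ij · s_i · s_j:
  σ(Item 1,Item 2) = 0.268 × 0.792 × 0.872 = 0.1851
  σ(Item 1,Item 3) = 0.430 × 0.792 × 1.638 = 0.5578
  σ(Item 2,Item 3) = 0.259 × 0.872 × 1.638 = 0.3699
σ²_T = Σσ²ᵢ + 2·Σσ_ij = 4.0707 + 2 × 1.1128 = 6.2963
α = (3/2)·(1 − 4.0707/6.2963) = 0.53

Cronbach's α = 0.53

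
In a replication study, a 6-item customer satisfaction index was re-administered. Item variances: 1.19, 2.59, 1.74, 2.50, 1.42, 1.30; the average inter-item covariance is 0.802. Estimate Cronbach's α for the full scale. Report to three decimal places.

Σσᵢ² = 1.19 + 2.59 + 1.74 + 2.50 + 1.42 + 1.30 = 10.74
Sum of the 15 distinct covariances = 15 × 0.802 = 12.030
σ²_total = Σσᵢ² + 2·Σcov = 10.74 + 2 × 12.030 = 34.800
α = (6/5)·(1 − 10.74/34.800) = 0.830

Cronbach's α = 0.830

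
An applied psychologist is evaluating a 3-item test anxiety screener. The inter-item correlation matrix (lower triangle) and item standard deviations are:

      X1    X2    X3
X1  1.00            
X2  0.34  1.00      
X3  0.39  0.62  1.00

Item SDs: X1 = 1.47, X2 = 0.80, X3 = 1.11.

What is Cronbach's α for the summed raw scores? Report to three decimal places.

Σσ²ᵢ = 1.47² + 0.80² + 1.11² = 4.0330
Covariances σ_ij = r_ij · s_i · s_j:
  σ(X1,X2) = 0.34 × 1.47 × 0.80 = 0.3998
  σ(X1,X3) = 0.39 × 1.47 × 1.11 = 0.6364
  σ(X2,X3) = 0.62 × 0.80 × 1.11 = 0.5506
σ²_T = Σσ²ᵢ + 2·Σσ_ij = 4.0330 + 2 × 1.5868 = 7.2066
α = (3/2)·(1 − 4.0330/7.2066) = 0.661

α = 0.661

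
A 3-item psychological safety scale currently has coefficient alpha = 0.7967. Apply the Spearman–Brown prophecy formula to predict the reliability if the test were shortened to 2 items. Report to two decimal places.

predicted reliability = 0.72

Length factor m = 2/3 = 0.6667
α' = m·α / (1 − (1−m)·α)
   = 2/3 × 0.7967 / (1 − (1 − 2/3) × 0.7967)
   = 0.5311 / 0.7344 = 0.72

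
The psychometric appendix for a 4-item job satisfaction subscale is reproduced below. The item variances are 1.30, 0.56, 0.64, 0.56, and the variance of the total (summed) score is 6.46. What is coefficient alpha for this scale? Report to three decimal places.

Σσ²ᵢ = 1.30 + 0.56 + 0.64 + 0.56 = 3.06
α = (k/(k−1))·(1 − Σσ²ᵢ/total variance) = (4/3)·(1 − 3.06/6.46) = 0.702

α = 0.702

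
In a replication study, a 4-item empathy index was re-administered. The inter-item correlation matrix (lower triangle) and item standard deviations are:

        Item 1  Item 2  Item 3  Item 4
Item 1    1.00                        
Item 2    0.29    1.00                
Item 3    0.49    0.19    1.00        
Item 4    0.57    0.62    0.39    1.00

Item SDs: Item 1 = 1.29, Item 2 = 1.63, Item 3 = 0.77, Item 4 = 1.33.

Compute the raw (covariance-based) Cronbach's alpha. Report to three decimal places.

Cronbach's alpha = 0.731

Σσ²ᵢ = 1.29² + 1.63² + 0.77² + 1.33² = 6.6828
Covariances σ_ij = r_ij · s_i · s_j:
  σ(Item 1,Item 2) = 0.29 × 1.29 × 1.63 = 0.6098
  σ(Item 1,Item 3) = 0.49 × 1.29 × 0.77 = 0.4867
  σ(Item 1,Item 4) = 0.57 × 1.29 × 1.33 = 0.9779
  σ(Item 2,Item 3) = 0.19 × 1.63 × 0.77 = 0.2385
  σ(Item 2,Item 4) = 0.62 × 1.63 × 1.33 = 1.3441
  σ(Item 3,Item 4) = 0.39 × 0.77 × 1.33 = 0.3994
σ²_T = Σσ²ᵢ + 2·Σσ_ij = 6.6828 + 2 × 4.0564 = 14.7956
α = (4/3)·(1 − 6.6828/14.7956) = 0.731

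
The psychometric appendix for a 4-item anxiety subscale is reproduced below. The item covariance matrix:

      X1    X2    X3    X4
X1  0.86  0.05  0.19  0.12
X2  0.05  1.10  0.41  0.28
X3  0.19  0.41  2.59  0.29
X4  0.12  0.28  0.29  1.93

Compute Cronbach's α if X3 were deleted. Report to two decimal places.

Remaining items: X1, X2, X4 (k = 3).
ΣVar(i) = 0.86 + 1.10 + 1.93 = 3.89
Var(T) = 3.89 + 2 × 0.45 = 4.79
α (item deleted) = (3/2)·(1 − 3.89/4.79) = 0.28

α = 0.28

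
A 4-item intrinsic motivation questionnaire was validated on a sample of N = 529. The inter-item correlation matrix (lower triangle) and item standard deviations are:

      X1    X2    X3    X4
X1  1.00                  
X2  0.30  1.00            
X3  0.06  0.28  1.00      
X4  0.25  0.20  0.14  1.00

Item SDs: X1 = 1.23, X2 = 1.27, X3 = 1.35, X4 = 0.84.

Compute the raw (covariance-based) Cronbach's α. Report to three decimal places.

Σσ²ᵢ = 1.23² + 1.27² + 1.35² + 0.84² = 5.6539
Covariances σ_ij = r_ij · s_i · s_j:
  σ(X1,X2) = 0.30 × 1.23 × 1.27 = 0.4686
  σ(X1,X3) = 0.06 × 1.23 × 1.35 = 0.0996
  σ(X1,X4) = 0.25 × 1.23 × 0.84 = 0.2583
  σ(X2,X3) = 0.28 × 1.27 × 1.35 = 0.4801
  σ(X2,X4) = 0.20 × 1.27 × 0.84 = 0.2134
  σ(X3,X4) = 0.14 × 1.35 × 0.84 = 0.1588
σ²_T = Σσ²ᵢ + 2·Σσ_ij = 5.6539 + 2 × 1.6788 = 9.0115
α = (4/3)·(1 − 5.6539/9.0115) = 0.497

Cronbach's α = 0.497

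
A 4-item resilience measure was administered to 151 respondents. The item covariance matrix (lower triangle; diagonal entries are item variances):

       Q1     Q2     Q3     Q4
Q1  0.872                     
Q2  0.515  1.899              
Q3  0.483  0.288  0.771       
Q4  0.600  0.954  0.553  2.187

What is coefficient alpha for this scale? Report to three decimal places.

Σσᵢ² = 0.872 + 1.899 + 0.771 + 2.187 = 5.729
Sum of off-diagonal covariances = 3.393
Var(T) = 5.729 + 2 × 3.393 = 12.515
α = (k/(k−1))·(1 − Σσᵢ²/Var(T)) = (4/3)·(1 − 5.729/12.515) = 0.723

coefficient alpha = 0.723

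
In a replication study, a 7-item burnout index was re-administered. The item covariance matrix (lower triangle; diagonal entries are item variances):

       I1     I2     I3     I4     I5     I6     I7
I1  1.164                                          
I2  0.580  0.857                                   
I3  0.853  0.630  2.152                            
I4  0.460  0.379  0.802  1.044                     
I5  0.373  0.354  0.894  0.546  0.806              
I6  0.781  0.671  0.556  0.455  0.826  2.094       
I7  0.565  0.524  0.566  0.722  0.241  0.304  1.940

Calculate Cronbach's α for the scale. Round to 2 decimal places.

Cronbach's α = 0.82

sum of item variances = 1.164 + 0.857 + 2.152 + 1.044 + 0.806 + 2.094 + 1.940 = 10.057
Sum of off-diagonal covariances = 12.082
Var(T) = 10.057 + 2 × 12.082 = 34.221
α = (k/(k−1))·(1 − sum of item variances/Var(T)) = (7/6)·(1 − 10.057/34.221) = 0.82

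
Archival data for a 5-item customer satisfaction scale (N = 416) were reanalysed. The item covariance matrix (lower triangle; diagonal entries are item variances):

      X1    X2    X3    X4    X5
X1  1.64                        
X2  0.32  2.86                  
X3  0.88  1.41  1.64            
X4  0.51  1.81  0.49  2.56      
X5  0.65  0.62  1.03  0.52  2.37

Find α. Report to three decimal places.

α = 0.748

ΣVar(i) = 1.64 + 2.86 + 1.64 + 2.56 + 2.37 = 11.07
Σ_{i<j} σ_ij = 8.24
σ²_total = 11.07 + 2 × 8.24 = 27.55
α = (k/(k−1))·(1 − ΣVar(i)/σ²_total) = (5/4)·(1 − 11.07/27.55) = 0.748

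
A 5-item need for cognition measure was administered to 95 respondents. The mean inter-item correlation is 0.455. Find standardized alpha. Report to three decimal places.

Standardized α = k·r̄ / (1 + (k−1)·r̄) = 5 × 0.455 / (1 + 4 × 0.455)
  = 2.2750 / 2.8200 = 0.807

standardized alpha = 0.807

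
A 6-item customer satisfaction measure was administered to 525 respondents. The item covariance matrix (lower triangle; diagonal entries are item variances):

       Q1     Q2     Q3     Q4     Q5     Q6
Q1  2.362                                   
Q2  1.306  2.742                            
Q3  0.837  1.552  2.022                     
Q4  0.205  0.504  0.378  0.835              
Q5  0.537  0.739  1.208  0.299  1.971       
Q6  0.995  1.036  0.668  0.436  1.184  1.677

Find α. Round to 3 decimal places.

Σσᵢ² = 2.362 + 2.742 + 2.022 + 0.835 + 1.971 + 1.677 = 11.609
Sum of the distinct covariances = 11.884
Var(T) = 11.609 + 2 × 11.884 = 35.377
α = (k/(k−1))·(1 − Σσᵢ²/Var(T)) = (6/5)·(1 − 11.609/35.377) = 0.806

α = 0.806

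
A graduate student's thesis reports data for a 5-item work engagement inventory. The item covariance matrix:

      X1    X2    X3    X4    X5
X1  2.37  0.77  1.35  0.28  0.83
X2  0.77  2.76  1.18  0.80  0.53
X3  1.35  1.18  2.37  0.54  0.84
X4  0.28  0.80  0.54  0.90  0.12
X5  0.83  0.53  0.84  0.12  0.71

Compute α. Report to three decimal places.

Σσ²ᵢ = 2.37 + 2.76 + 2.37 + 0.90 + 0.71 = 9.11
Sum of the distinct covariances = 7.24
σ²_total = 9.11 + 2 × 7.24 = 23.59
α = (k/(k−1))·(1 − Σσ²ᵢ/σ²_total) = (5/4)·(1 − 9.11/23.59) = 0.767

α = 0.767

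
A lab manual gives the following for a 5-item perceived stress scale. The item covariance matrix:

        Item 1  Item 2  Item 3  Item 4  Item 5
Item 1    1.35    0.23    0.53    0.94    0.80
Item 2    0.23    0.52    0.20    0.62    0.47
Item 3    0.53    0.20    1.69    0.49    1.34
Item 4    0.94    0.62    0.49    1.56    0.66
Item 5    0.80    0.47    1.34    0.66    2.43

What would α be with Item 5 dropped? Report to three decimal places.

Remaining items: Item 1, Item 2, Item 3, Item 4 (k = 4).
Σσ²ᵢ = 1.35 + 0.52 + 1.69 + 1.56 = 5.12
σ²_T = 5.12 + 2 × 3.01 = 11.14
α (item deleted) = (4/3)·(1 − 5.12/11.14) = 0.721

α = 0.721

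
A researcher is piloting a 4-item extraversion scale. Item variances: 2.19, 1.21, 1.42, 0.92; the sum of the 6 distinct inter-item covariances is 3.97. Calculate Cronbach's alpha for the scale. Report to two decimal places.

α = 0.77

sum of item variances = 2.19 + 1.21 + 1.42 + 0.92 = 5.74
Sum of distinct covariances = 3.97
σ²_total = sum of item variances + 2·Σcov = 5.74 + 2 × 3.97 = 13.68
α = (4/3)·(1 − 5.74/13.68) = 0.77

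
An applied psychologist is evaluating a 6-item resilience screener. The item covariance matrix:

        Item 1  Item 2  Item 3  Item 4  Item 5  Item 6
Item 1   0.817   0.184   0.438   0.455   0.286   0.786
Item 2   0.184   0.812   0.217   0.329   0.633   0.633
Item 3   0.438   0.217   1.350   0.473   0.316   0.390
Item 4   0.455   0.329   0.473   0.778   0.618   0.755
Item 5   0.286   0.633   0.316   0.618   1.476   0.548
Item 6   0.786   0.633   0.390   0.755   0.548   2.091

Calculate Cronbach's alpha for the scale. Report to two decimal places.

Cronbach's alpha = 0.79

sum of item variances = 0.817 + 0.812 + 1.350 + 0.778 + 1.476 + 2.091 = 7.324
Σ_{i<j} σ_ij = 7.061
total variance = 7.324 + 2 × 7.061 = 21.446
α = (k/(k−1))·(1 − sum of item variances/total variance) = (6/5)·(1 − 7.324/21.446) = 0.79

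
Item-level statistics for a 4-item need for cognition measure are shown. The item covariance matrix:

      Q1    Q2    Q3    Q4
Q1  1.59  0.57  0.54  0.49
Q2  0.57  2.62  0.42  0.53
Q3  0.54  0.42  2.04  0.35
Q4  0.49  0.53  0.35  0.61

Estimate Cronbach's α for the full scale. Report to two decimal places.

Σσ²ᵢ = 1.59 + 2.62 + 2.04 + 0.61 = 6.86
Sum of the distinct covariances = 2.90
total variance = 6.86 + 2 × 2.90 = 12.66
α = (k/(k−1))·(1 − Σσ²ᵢ/total variance) = (4/3)·(1 − 6.86/12.66) = 0.61

α = 0.61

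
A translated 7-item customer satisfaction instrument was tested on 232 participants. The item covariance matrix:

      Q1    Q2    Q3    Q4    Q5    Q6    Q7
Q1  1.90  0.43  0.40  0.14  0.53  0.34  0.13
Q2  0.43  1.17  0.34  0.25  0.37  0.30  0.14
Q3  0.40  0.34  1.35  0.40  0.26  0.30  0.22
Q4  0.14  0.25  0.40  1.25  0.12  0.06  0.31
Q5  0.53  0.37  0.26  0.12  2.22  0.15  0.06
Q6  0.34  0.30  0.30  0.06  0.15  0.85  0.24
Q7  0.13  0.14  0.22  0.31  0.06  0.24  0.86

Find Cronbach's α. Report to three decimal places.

α = 0.622

Σσᵢ² = 1.90 + 1.17 + 1.35 + 1.25 + 2.22 + 0.85 + 0.86 = 9.60
Σ_{i<j} σ_ij = 5.49
σ²_total = 9.60 + 2 × 5.49 = 20.58
α = (k/(k−1))·(1 − Σσᵢ²/σ²_total) = (7/6)·(1 − 9.60/20.58) = 0.622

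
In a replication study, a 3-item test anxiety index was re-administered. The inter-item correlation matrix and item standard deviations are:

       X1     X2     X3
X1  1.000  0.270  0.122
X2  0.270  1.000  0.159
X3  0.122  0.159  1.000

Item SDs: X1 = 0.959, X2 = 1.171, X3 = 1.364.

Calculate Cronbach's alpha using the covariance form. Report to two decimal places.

α = 0.39

Σσ²ᵢ = 0.959² + 1.171² + 1.364² = 4.1514
Covariances σ_ij = r_ij · s_i · s_j:
  σ(X1,X2) = 0.270 × 0.959 × 1.171 = 0.3032
  σ(X1,X3) = 0.122 × 0.959 × 1.364 = 0.1596
  σ(X2,X3) = 0.159 × 1.171 × 1.364 = 0.2540
σ²_T = Σσ²ᵢ + 2·Σσ_ij = 4.1514 + 2 × 0.7168 = 5.5850
α = (3/2)·(1 − 4.1514/5.5850) = 0.39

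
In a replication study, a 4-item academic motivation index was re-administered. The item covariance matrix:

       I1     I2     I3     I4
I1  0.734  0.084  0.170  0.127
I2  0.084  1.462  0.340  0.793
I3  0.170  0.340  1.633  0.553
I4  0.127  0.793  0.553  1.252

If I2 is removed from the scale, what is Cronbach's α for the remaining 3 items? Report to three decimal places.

Cronbach's α = 0.479

Remaining items: I1, I3, I4 (k = 3).
Σσᵢ² = 0.734 + 1.633 + 1.252 = 3.619
σ²_total = 3.619 + 2 × 0.850 = 5.319
α (item deleted) = (3/2)·(1 − 3.619/5.319) = 0.479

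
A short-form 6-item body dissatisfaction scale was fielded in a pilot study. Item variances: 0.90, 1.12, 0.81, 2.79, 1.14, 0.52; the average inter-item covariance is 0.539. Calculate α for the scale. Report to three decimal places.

α = 0.827

Σσᵢ² = 0.90 + 1.12 + 0.81 + 2.79 + 1.14 + 0.52 = 7.28
Sum of the 15 distinct covariances = 15 × 0.539 = 8.085
total variance = Σσᵢ² + 2·Σcov = 7.28 + 2 × 8.085 = 23.450
α = (6/5)·(1 − 7.28/23.450) = 0.827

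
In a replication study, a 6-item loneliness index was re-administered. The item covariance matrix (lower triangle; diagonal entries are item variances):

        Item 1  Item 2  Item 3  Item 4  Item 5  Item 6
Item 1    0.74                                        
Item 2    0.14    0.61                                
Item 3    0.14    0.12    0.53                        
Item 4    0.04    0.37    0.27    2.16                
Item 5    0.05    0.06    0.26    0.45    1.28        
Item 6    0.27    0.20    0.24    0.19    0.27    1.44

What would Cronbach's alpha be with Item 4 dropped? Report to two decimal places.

Cronbach's alpha = 0.54

Remaining items: Item 1, Item 2, Item 3, Item 5, Item 6 (k = 5).
sum of item variances = 0.74 + 0.61 + 0.53 + 1.28 + 1.44 = 4.60
σ²_total = 4.60 + 2 × 1.75 = 8.10
α (item deleted) = (5/4)·(1 − 4.60/8.10) = 0.54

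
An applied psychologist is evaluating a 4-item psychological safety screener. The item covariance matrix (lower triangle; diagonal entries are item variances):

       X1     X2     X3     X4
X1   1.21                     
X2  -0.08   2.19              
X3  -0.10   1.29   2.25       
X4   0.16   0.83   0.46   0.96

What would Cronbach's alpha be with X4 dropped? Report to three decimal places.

Remaining items: X1, X2, X3 (k = 3).
Σσᵢ² = 1.21 + 2.19 + 2.25 = 5.65
Var(T) = 5.65 + 2 × 1.11 = 7.87
α (item deleted) = (3/2)·(1 − 5.65/7.87) = 0.423

Cronbach's alpha = 0.423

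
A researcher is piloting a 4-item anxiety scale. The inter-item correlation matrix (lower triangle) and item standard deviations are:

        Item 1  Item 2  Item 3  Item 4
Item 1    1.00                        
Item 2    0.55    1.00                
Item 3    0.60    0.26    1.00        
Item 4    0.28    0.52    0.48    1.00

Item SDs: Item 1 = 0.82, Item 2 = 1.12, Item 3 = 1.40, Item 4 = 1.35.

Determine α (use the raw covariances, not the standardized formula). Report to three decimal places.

Σσ²ᵢ = 0.82² + 1.12² + 1.40² + 1.35² = 5.7093
Covariances σ_ij = r_ij · s_i · s_j:
  σ(Item 1,Item 2) = 0.55 × 0.82 × 1.12 = 0.5051
  σ(Item 1,Item 3) = 0.60 × 0.82 × 1.40 = 0.6888
  σ(Item 1,Item 4) = 0.28 × 0.82 × 1.35 = 0.3100
  σ(Item 2,Item 3) = 0.26 × 1.12 × 1.40 = 0.4077
  σ(Item 2,Item 4) = 0.52 × 1.12 × 1.35 = 0.7862
  σ(Item 3,Item 4) = 0.48 × 1.40 × 1.35 = 0.9072
σ²_T = Σσ²ᵢ + 2·Σσ_ij = 5.7093 + 2 × 3.6050 = 12.9193
α = (4/3)·(1 − 5.7093/12.9193) = 0.744

α = 0.744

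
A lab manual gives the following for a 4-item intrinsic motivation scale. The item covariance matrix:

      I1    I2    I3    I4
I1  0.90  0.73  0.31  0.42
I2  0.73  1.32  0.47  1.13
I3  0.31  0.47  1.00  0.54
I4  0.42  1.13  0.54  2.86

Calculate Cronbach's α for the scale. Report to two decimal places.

Cronbach's α = 0.72

sum of item variances = 0.90 + 1.32 + 1.00 + 2.86 = 6.08
Σ_{i<j} σ_ij = 3.60
total variance = 6.08 + 2 × 3.60 = 13.28
α = (k/(k−1))·(1 − sum of item variances/total variance) = (4/3)·(1 − 6.08/13.28) = 0.72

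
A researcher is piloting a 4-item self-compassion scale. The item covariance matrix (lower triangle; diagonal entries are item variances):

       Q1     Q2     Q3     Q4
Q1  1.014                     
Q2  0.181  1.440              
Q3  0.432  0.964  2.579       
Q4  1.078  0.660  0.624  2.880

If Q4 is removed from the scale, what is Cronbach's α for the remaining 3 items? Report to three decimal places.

Cronbach's α = 0.578

Remaining items: Q1, Q2, Q3 (k = 3).
ΣVar(i) = 1.014 + 1.440 + 2.579 = 5.033
σ²_total = 5.033 + 2 × 1.577 = 8.187
α (item deleted) = (3/2)·(1 − 5.033/8.187) = 0.578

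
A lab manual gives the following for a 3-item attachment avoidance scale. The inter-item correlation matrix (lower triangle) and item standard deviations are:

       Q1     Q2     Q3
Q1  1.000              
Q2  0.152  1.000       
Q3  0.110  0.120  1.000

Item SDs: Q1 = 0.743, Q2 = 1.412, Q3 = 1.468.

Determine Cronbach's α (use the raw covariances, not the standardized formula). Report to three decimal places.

Σσ²ᵢ = 0.743² + 1.412² + 1.468² = 4.7008
Covariances σ_ij = r_ij · s_i · s_j:
  σ(Q1,Q2) = 0.152 × 0.743 × 1.412 = 0.1595
  σ(Q1,Q3) = 0.110 × 0.743 × 1.468 = 0.1200
  σ(Q2,Q3) = 0.120 × 1.412 × 1.468 = 0.2487
σ²_T = Σσ²ᵢ + 2·Σσ_ij = 4.7008 + 2 × 0.5282 = 5.7572
α = (3/2)·(1 − 4.7008/5.7572) = 0.275

α = 0.275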